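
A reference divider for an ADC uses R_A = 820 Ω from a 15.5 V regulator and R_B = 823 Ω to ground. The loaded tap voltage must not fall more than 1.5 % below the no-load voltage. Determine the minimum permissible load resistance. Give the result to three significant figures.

R_L(min) ≈ 27.0 kΩ

Output resistance R_th = R_A‖R_B = (820 × 823)/1643 = 410.7 Ω.
The fractional drop is R_th/(R_th + R_L); requiring this ≤ 0.0150 gives R_L ≥ R_th(1/0.0150 − 1) = 410.7 × 65.67 = 27.0 kΩ.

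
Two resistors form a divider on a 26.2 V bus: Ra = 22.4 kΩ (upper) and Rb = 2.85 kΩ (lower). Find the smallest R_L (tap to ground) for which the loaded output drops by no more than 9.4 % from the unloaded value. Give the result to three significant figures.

Output resistance R_th = Ra‖Rb = (22.4 × 2.85)/25.25 = 2.528 kΩ.
The fractional drop is R_th/(R_th + R_L); requiring this ≤ 0.0940 gives R_L ≥ R_th(1/0.0940 − 1) = 2.528 × 9.638 = 24.4 kΩ.

R_L(min) ≈ 24.4 kΩ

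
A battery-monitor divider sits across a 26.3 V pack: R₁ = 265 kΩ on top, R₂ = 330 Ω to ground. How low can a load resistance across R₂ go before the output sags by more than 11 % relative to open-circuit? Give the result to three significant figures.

Output resistance R_th = R₁‖R₂ = (265000 × 330)/265300 = 329.6 Ω.
The fractional drop is R_th/(R_th + R_L); requiring this ≤ 0.110 gives R_L ≥ R_th(1/0.110 − 1) = 329.6 × 8.091 = 2.67 kΩ.

R_L(min) ≈ 2.67 kΩ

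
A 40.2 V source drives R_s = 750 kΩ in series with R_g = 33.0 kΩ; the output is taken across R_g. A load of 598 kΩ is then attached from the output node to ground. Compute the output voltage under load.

The load sits in parallel with R_g: R_g‖R_L = (33.0 × 598) / (33.0 + 598) = 31.27 kΩ.
V_out = 40.2 × 31.27 / (750 + 31.27) = 40.2 × 31.27/781.3 = 1.61 V.
(Unloaded it would have been 1.69 V.)

V_out ≈ 1.61 V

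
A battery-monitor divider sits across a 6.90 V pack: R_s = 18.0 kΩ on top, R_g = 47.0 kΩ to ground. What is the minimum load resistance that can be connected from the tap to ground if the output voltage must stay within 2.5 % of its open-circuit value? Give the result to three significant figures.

R_L(min) ≈ 508 kΩ

Output resistance R_th = R_s‖R_g = (18.0 × 47.0)/65.00 = 13.02 kΩ.
The fractional drop is R_th/(R_th + R_L); requiring this ≤ 0.0250 gives R_L ≥ R_th(1/0.0250 − 1) = 13.02 × 39.00 = 508 kΩ.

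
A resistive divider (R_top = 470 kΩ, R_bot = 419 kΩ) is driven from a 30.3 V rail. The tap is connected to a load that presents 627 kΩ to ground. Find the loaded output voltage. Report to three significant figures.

The load sits in parallel with R_bot: R_bot‖R_L = (419 × 627) / (419 + 627) = 251.2 kΩ.
V_out = 30.3 × 251.2 / (470 + 251.2) = 30.3 × 251.2/721.2 = 10.6 V.

V_out ≈ 10.6 V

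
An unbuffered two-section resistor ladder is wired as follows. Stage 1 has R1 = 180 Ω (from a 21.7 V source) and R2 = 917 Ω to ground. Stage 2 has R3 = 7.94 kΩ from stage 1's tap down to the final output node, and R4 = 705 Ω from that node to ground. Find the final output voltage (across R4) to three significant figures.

V_out ≈ 1.45 V

Stage 2 presents R3+R4 = 8645 Ω as a load on stage 1's tap.
Stage 1's lower leg becomes R2‖(R3+R4) = 829.1 Ω, so V_mid = 21.7 × 829.1/1009 = 17.83 V.
Stage 2 is itself unloaded: V_out = V_mid × R4/(R3+R4) = 17.83 × 705/8645 = 1.45 V.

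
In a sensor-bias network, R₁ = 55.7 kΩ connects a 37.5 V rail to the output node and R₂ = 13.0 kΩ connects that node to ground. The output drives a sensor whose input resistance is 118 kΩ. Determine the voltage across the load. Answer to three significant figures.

The load sits in parallel with R₂: R₂‖R_L = (13.0 × 118) / (13.0 + 118) = 11.71 kΩ.
V_out = 37.5 × 11.71 / (55.7 + 11.71) = 37.5 × 11.71/67.41 = 6.51 V.
(Unloaded it would have been 7.10 V.)

V_out ≈ 6.51 V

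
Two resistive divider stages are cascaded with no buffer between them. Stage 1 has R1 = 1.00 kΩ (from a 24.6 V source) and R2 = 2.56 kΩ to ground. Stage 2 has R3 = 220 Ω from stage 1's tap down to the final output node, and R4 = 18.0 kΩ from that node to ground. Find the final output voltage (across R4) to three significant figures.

V_out ≈ 16.8 V

Stage 2 presents R3+R4 = 18220 Ω as a load on stage 1's tap.
Stage 1's lower leg becomes R2‖(R3+R4) = 2245 Ω, so V_mid = 24.6 × 2245/3245 = 17.02 V.
Stage 2 is itself unloaded: V_out = V_mid × R4/(R3+R4) = 17.02 × 18000/18220 = 16.8 V.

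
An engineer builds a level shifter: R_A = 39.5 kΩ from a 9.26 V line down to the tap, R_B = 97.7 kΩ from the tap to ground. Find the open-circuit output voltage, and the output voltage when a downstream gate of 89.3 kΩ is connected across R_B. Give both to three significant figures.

Unloaded: 6.59 V; loaded: 5.01 V

Open-circuit: V = 9.26 × 97.7/(39.5 + 97.7) = 6.59 V.
With the load, R_B becomes R_B‖R_L = 46.66 kΩ, so V = 9.26 × 46.66/86.16 = 5.01 V.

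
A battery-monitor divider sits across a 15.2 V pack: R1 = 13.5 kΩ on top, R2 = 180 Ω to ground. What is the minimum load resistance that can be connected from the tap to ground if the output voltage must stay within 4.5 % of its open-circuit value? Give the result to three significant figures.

Output resistance R_th = R1‖R2 = (13500 × 180)/13680 = 177.6 Ω.
The fractional drop is R_th/(R_th + R_L); requiring this ≤ 0.0450 gives R_L ≥ R_th(1/0.0450 − 1) = 177.6 × 21.22 = 3.77 kΩ.

R_L(min) ≈ 3.77 kΩ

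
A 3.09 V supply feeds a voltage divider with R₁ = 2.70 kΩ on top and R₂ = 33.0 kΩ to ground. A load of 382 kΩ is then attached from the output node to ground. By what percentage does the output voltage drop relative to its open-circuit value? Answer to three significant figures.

The divider's output (Thévenin) resistance is R₁‖R₂ = 2.496 kΩ.
Fractional drop under load = R_th/(R_th + R_L) = 2.496 / (2.496 + 382) = 0.006491.
So the output falls by 0.649 %.

0.649 %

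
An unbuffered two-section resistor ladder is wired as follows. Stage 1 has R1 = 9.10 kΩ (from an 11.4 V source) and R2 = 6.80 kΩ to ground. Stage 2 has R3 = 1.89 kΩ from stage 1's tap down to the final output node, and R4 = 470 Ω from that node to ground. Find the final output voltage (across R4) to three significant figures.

Stage 2 presents R3+R4 = 2360 Ω as a load on stage 1's tap.
Stage 1's lower leg becomes R2‖(R3+R4) = 1752 Ω, so V_mid = 11.4 × 1752/10850 = 1.840 V.
Stage 2 is itself unloaded: V_out = V_mid × R4/(R3+R4) = 1.840 × 470/2360 = 0.367 V.

V_out ≈ 0.367 V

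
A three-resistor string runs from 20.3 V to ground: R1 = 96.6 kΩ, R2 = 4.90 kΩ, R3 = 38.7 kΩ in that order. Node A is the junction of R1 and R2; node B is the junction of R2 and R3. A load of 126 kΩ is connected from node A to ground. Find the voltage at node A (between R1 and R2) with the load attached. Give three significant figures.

V ≈ 5.10 V

Below node A the series string R2+R3 = 43.60 kΩ sits in parallel with the 126 kΩ load: 32.39 kΩ.
V_A = 20.3 × 32.39/(96.6 + 32.39) = 5.10 V.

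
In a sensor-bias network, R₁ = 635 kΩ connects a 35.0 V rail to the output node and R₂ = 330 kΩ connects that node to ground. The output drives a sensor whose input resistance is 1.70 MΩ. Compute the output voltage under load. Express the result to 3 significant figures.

The load sits in parallel with R₂: R₂‖R_L = (330 × 1700) / (330 + 1700) = 276.4 kΩ.
V_out = 35.0 × 276.4 / (635 + 276.4) = 35.0 × 276.4/911.4 = 10.6 V.
(Unloaded it would have been 12.0 V.)

V_out ≈ 10.6 V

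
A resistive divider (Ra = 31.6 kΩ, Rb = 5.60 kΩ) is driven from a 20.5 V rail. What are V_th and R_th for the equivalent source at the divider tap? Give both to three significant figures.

V_th = 3.09 V, R_th = 4.76 kΩ

V_th is the open-circuit tap voltage: 20.5 × 5.60/(31.6 + 5.60) = 3.09 V.
With the supply zeroed, Ra and Rb appear in parallel from the tap: R_th = Ra‖Rb = (31.6 × 5.60)/37.20 = 4.76 kΩ.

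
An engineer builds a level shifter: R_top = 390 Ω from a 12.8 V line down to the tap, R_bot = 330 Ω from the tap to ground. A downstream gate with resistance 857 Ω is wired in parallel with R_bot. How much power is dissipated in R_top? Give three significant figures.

Total resistance from the source is R_top + (R_bot‖R_L) = 628.3 Ω, so I = 12.8/628.3 Ω = 20.37 mA.
P = I²·R_top = (20.37 mA)² × 390 Ω = 162 mW.

P ≈ 162 mW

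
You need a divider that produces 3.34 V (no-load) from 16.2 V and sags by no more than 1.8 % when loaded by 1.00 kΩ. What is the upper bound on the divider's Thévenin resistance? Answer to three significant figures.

Loading drop = R_th/(R_th + R_L) ≤ 0.0180, so R_th ≤ R_L · ε/(1−ε) = 1.00 kΩ × 0.0180/0.9820 = 18.3 Ω.

R_th ≤ 18.3 Ω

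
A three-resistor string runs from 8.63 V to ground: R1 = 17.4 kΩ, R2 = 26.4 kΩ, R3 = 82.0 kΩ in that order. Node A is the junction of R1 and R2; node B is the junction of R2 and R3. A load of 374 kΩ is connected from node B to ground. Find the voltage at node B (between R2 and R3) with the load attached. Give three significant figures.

At node B, R3 is in parallel with the load: R3‖R_L = 67.25 kΩ.
Below node A the resistance is R2 + (R3‖R_L) = 93.65 kΩ, so V_A = 8.63 × 93.65/111.1 = 7.278 V.
Then V_B = V_A × (R3‖R_L)/(R2 + R3‖R_L) = 7.278 × 67.25/93.65 = 5.23 V.

V ≈ 5.23 V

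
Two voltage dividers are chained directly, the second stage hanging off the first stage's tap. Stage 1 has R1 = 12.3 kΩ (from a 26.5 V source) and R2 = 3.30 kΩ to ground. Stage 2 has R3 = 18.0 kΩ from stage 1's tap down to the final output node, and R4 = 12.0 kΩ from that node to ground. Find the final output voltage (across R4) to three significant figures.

V_out ≈ 2.06 V

Stage 2 presents R3+R4 = 30.00 kΩ as a load on stage 1's tap.
Stage 1's lower leg becomes R2‖(R3+R4) = 2.973 kΩ, so V_mid = 26.5 × 2.973/15.27 = 5.158 V.
Stage 2 is itself unloaded: V_out = V_mid × R4/(R3+R4) = 5.158 × 12.0/30.00 = 2.06 V.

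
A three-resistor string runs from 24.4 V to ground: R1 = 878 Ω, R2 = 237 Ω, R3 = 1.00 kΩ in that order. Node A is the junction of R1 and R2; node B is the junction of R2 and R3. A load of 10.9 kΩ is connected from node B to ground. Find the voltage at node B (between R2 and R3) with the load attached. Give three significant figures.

At node B, R3 is in parallel with the load: R3‖R_L = 916.0 Ω.
Below node A the resistance is R2 + (R3‖R_L) = 1153 Ω, so V_A = 24.4 × 1153/2031 = 13.85 V.
Then V_B = V_A × (R3‖R_L)/(R2 + R3‖R_L) = 13.85 × 916.0/1153 = 11.0 V.

V ≈ 11.0 V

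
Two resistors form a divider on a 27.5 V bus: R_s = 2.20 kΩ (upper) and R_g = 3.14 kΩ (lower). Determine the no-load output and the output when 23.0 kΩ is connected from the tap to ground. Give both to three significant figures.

Open-circuit: V = 27.5 × 3.14/(2.20 + 3.14) = 16.2 V.
With the load, R_g becomes R_g‖R_L = 2.763 kΩ, so V = 27.5 × 2.763/4.963 = 15.3 V.

Unloaded: 16.2 V; loaded: 15.3 V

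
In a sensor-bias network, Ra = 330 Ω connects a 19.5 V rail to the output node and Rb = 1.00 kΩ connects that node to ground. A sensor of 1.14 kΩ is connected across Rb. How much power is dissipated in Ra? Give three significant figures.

Total resistance from the source is Ra + (Rb‖R_L) = 862.7 Ω, so I = 19.5/862.7 Ω = 22.60 mA.
P = I²·Ra = (22.60 mA)² × 330 Ω = 169 mW.

P ≈ 169 mW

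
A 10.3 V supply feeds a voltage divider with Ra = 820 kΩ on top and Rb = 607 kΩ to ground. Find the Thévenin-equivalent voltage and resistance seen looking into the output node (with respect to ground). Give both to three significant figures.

V_th is the open-circuit tap voltage: 10.3 × 607/(820 + 607) = 4.38 V.
With the supply zeroed, Ra and Rb appear in parallel from the tap: R_th = Ra‖Rb = (820 × 607)/1427 = 349 kΩ.

V_th = 4.38 V, R_th = 349 kΩ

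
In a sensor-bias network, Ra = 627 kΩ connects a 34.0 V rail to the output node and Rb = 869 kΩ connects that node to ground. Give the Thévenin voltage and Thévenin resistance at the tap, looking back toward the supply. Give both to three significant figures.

V_th = 19.8 V, R_th = 364 kΩ

V_th is the open-circuit tap voltage: 34.0 × 869/(627 + 869) = 19.8 V.
With the supply zeroed, Ra and Rb appear in parallel from the tap: R_th = Ra‖Rb = (627 × 869)/1496 = 364 kΩ.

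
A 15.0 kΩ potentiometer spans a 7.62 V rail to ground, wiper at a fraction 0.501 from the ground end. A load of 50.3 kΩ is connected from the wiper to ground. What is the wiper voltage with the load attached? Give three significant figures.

The wiper splits the pot into (1−α)R = 7.485 kΩ above and αR = 7.515 kΩ below.
Lower section ‖ load = 6.538 kΩ.
V_wiper = 7.62 × 6.538/(7.485 + 6.538) = 3.55 V.

V ≈ 3.55 V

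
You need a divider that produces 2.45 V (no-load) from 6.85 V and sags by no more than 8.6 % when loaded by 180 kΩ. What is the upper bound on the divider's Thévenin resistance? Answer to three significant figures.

Loading drop = R_th/(R_th + R_L) ≤ 0.0860, so R_th ≤ R_L · ε/(1−ε) = 180 kΩ × 0.0860/0.9140 = 16.9 kΩ.
(Any R1, R2 with R2/(R1+R2) = 0.358 and R1‖R2 ≤ 16.9 kΩ will meet the spec.)

R_th ≤ 16.9 kΩ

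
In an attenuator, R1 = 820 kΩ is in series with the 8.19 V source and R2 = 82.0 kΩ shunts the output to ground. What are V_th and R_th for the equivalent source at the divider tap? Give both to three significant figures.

V_th is the open-circuit tap voltage: 8.19 × 82.0/(820 + 82.0) = 0.745 V.
With the supply zeroed, R1 and R2 appear in parallel from the tap: R_th = R1‖R2 = (820 × 82.0)/902.0 = 74.5 kΩ.

V_th = 0.745 V, R_th = 74.5 kΩ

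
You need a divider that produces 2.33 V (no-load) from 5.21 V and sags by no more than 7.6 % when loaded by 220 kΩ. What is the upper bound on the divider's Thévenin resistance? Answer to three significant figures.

Loading drop = R_th/(R_th + R_L) ≤ 0.0760, so R_th ≤ R_L · ε/(1−ε) = 220 kΩ × 0.0760/0.9240 = 18.1 kΩ.

R_th ≤ 18.1 kΩ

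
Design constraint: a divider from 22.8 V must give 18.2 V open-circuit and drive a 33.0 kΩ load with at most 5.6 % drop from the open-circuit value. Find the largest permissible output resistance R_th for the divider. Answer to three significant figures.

R_th ≤ 1.96 kΩ

Loading drop = R_th/(R_th + R_L) ≤ 0.0560, so R_th ≤ R_L · ε/(1−ε) = 33.0 kΩ × 0.0560/0.9440 = 1.96 kΩ.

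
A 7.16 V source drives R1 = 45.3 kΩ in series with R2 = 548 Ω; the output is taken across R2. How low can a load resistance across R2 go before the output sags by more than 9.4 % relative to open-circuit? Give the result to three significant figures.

Output resistance R_th = R1‖R2 = (45300 × 548)/45850 = 541.5 Ω.
The fractional drop is R_th/(R_th + R_L); requiring this ≤ 0.0940 gives R_L ≥ R_th(1/0.0940 − 1) = 541.5 × 9.638 = 5.22 kΩ.

R_L(min) ≈ 5.22 kΩ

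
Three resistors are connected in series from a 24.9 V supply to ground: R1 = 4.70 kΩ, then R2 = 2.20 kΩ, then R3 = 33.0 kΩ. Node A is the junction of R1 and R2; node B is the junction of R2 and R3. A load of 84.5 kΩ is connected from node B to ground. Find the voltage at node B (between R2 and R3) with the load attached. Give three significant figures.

V ≈ 19.3 V

At node B, R3 is in parallel with the load: R3‖R_L = 23.73 kΩ.
Below node A the resistance is R2 + (R3‖R_L) = 25.93 kΩ, so V_A = 24.9 × 25.93/30.63 = 21.08 V.
Then V_B = V_A × (R3‖R_L)/(R2 + R3‖R_L) = 21.08 × 23.73/25.93 = 19.3 V.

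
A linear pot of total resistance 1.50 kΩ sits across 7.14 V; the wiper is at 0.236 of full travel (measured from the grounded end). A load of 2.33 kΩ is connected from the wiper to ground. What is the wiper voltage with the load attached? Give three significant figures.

V ≈ 1.51 V

The wiper splits the pot into (1−α)R = 1146 Ω above and αR = 354.0 Ω below.
Lower section ‖ load = 307.3 Ω.
V_wiper = 7.14 × 307.3/(1146 + 307.3) = 1.51 V.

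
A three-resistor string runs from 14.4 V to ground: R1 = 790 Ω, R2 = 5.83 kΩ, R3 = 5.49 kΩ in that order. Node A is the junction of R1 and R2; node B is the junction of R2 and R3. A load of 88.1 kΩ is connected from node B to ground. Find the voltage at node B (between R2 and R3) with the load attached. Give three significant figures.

V ≈ 6.31 V

At node B, R3 is in parallel with the load: R3‖R_L = 5168 Ω.
Below node A the resistance is R2 + (R3‖R_L) = 11000 Ω, so V_A = 14.4 × 11000/11790 = 13.43 V.
Then V_B = V_A × (R3‖R_L)/(R2 + R3‖R_L) = 13.43 × 5168/11000 = 6.31 V.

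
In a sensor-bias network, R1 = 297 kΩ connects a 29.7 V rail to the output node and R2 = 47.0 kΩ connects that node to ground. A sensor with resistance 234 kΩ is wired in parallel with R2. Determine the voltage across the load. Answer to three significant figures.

V_out ≈ 3.46 V

The load sits in parallel with R2: R2‖R_L = (47.0 × 234) / (47.0 + 234) = 39.14 kΩ.
V_out = 29.7 × 39.14 / (297 + 39.14) = 29.7 × 39.14/336.1 = 3.46 V.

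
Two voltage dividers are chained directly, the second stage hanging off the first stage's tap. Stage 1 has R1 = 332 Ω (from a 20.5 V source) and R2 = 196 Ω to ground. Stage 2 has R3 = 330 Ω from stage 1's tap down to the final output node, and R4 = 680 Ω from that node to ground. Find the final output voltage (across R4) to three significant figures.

Stage 2 presents R3+R4 = 1010 Ω as a load on stage 1's tap.
Stage 1's lower leg becomes R2‖(R3+R4) = 164.1 Ω, so V_mid = 20.5 × 164.1/496.1 = 6.782 V.
Stage 2 is itself unloaded: V_out = V_mid × R4/(R3+R4) = 6.782 × 680/1010 = 4.57 V.

V_out ≈ 4.57 V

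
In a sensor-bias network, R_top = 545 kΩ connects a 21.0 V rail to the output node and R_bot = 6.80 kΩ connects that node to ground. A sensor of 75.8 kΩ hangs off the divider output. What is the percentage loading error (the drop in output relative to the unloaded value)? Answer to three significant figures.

The divider's output (Thévenin) resistance is R_top‖R_bot = 6.716 kΩ.
Fractional drop under load = R_th/(R_th + R_L) = 6.716 / (6.716 + 75.8) = 0.08139.
So the output falls by 8.14 %.

8.14 %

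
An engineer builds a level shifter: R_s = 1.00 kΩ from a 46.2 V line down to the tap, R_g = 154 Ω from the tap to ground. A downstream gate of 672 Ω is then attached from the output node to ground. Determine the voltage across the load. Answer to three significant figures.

V_out ≈ 5.14 V

The load sits in parallel with R_g: R_g‖R_L = (154 × 672) / (154 + 672) = 125.3 Ω.
V_out = 46.2 × 125.3 / (1000 + 125.3) = 46.2 × 125.3/1125 = 5.14 V.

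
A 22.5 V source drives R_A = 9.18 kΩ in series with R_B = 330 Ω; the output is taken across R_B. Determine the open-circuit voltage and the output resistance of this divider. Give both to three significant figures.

V_th is the open-circuit tap voltage: 22.5 × 330/(9180 + 330) = 0.781 V.
With the supply zeroed, R_A and R_B appear in parallel from the tap: R_th = R_A‖R_B = (9180 × 330)/9510 = 319 Ω.

V_th = 0.781 V, R_th = 319 Ω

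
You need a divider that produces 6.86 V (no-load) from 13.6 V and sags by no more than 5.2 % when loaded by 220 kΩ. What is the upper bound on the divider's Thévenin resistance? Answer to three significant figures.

R_th ≤ 12.1 kΩ

Loading drop = R_th/(R_th + R_L) ≤ 0.0520, so R_th ≤ R_L · ε/(1−ε) = 220 kΩ × 0.0520/0.9480 = 12.1 kΩ.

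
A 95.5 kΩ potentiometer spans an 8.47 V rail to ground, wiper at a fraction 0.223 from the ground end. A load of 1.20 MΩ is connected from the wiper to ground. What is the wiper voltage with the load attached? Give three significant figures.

V ≈ 1.86 V

The wiper splits the pot into (1−α)R = 74.20 kΩ above and αR = 21.30 kΩ below.
Lower section ‖ load = 20.93 kΩ.
V_wiper = 8.47 × 20.93/(74.20 + 20.93) = 1.86 V.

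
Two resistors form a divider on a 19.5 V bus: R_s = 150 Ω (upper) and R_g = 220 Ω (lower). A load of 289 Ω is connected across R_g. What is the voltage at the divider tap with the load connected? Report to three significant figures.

The load sits in parallel with R_g: R_g‖R_L = (220 × 289) / (220 + 289) = 124.9 Ω.
V_out = 19.5 × 124.9 / (150 + 124.9) = 19.5 × 124.9/274.9 = 8.86 V.

V_out ≈ 8.86 V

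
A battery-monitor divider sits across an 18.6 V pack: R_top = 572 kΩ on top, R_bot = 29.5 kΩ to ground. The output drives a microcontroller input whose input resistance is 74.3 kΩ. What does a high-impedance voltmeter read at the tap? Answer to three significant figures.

V_out ≈ 0.662 V

The load sits in parallel with R_bot: R_bot‖R_L = (29.5 × 74.3) / (29.5 + 74.3) = 21.12 kΩ.
V_out = 18.6 × 21.12 / (572 + 21.12) = 18.6 × 21.12/593.1 = 0.662 V.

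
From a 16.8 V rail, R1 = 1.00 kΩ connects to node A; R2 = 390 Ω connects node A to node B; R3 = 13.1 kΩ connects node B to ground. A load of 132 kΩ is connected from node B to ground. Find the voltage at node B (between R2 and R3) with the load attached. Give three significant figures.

V ≈ 15.0 V

At node B, R3 is in parallel with the load: R3‖R_L = 11920 Ω.
Below node A the resistance is R2 + (R3‖R_L) = 12310 Ω, so V_A = 16.8 × 12310/13310 = 15.54 V.
Then V_B = V_A × (R3‖R_L)/(R2 + R3‖R_L) = 15.54 × 11920/12310 = 15.0 V.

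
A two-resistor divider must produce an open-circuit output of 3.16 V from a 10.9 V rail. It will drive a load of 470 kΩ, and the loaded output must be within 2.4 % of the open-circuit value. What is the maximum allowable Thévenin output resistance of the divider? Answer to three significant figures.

Loading drop = R_th/(R_th + R_L) ≤ 0.0240, so R_th ≤ R_L · ε/(1−ε) = 470 kΩ × 0.0240/0.9760 = 11.6 kΩ.

R_th ≤ 11.6 kΩ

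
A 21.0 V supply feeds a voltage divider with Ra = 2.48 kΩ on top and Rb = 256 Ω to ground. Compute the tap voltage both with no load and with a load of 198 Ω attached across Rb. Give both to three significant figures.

Open-circuit: V = 21.0 × 256/(2480 + 256) = 1.96 V.
With the load, Rb becomes Rb‖R_L = 111.6 Ω, so V = 21.0 × 111.6/2592 = 0.905 V.

Unloaded: 1.96 V; loaded: 0.905 V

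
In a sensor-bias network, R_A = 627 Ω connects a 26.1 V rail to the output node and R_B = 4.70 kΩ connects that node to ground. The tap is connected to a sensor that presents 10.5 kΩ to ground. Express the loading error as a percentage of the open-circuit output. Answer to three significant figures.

5.00 %

The divider's output (Thévenin) resistance is R_A‖R_B = 553.2 Ω.
Fractional drop under load = R_th/(R_th + R_L) = 553.2 / (553.2 + 10500) = 0.05005.
So the output falls by 5.00 %.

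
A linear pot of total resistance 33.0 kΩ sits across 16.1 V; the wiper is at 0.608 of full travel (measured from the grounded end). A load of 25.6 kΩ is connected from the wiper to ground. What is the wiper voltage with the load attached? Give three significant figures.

The wiper splits the pot into (1−α)R = 12.94 kΩ above and αR = 20.06 kΩ below.
Lower section ‖ load = 11.25 kΩ.
V_wiper = 16.1 × 11.25/(12.94 + 11.25) = 7.49 V.

V ≈ 7.49 V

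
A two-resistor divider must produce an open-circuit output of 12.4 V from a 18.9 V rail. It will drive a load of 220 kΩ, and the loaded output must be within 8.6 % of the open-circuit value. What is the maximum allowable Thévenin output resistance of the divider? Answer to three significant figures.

R_th ≤ 20.7 kΩ

Loading drop = R_th/(R_th + R_L) ≤ 0.0860, so R_th ≤ R_L · ε/(1−ε) = 220 kΩ × 0.0860/0.9140 = 20.7 kΩ.
(Any R1, R2 with R2/(R1+R2) = 0.656 and R1‖R2 ≤ 20.7 kΩ will meet the spec.)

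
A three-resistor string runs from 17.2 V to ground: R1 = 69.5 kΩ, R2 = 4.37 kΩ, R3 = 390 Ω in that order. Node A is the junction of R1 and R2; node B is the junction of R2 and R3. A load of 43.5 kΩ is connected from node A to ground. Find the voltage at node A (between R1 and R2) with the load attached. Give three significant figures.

Below node A the series string R2+R3 = 4760 Ω sits in parallel with the 43500 Ω load: 4291 Ω.
V_A = 17.2 × 4291/(69500 + 4291) = 1.00 V.

V ≈ 1.00 V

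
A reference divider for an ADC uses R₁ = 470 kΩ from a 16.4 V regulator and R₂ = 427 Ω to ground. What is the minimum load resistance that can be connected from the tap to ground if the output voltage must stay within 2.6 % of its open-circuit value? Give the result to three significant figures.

R_L(min) ≈ 16.0 kΩ

Output resistance R_th = R₁‖R₂ = (470000 × 427)/470400 = 426.6 Ω.
The fractional drop is R_th/(R_th + R_L); requiring this ≤ 0.0260 gives R_L ≥ R_th(1/0.0260 − 1) = 426.6 × 37.46 = 16.0 kΩ.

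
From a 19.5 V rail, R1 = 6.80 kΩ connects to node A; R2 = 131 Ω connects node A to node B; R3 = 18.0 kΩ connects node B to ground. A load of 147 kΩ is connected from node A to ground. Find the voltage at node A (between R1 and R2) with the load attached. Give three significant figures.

V ≈ 13.7 V

Below node A the series string R2+R3 = 18130 Ω sits in parallel with the 147000 Ω load: 16140 Ω.
V_A = 19.5 × 16140/(6800 + 16140) = 13.7 V.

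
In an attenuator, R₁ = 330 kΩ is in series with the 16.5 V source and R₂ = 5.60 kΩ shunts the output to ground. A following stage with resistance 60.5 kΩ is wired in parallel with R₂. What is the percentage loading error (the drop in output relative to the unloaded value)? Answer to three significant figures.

Unloaded V = 16.5 × 5.60/335.6 = 0.27533 V.
Loaded: R₂‖R_L = 5.126 kΩ, giving V = 16.5 × 5.126/335.1 = 0.25236 V.
Drop = (0.27533 − 0.25236) / 0.27533 = 8.34 %.

8.34 %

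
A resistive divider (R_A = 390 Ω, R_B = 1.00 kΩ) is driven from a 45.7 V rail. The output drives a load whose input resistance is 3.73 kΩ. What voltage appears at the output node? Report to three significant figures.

The load sits in parallel with R_B: R_B‖R_L = (1000 × 3730) / (1000 + 3730) = 788.6 Ω.
V_out = 45.7 × 788.6 / (390 + 788.6) = 45.7 × 788.6/1179 = 30.6 V.
(Unloaded it would have been 32.9 V.)

V_out ≈ 30.6 V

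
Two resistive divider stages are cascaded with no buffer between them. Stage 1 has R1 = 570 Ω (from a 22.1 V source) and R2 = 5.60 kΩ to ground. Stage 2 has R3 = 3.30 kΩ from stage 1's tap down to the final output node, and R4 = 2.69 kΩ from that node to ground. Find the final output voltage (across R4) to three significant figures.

Stage 2 presents R3+R4 = 5990 Ω as a load on stage 1's tap.
Stage 1's lower leg becomes R2‖(R3+R4) = 2894 Ω, so V_mid = 22.1 × 2894/3464 = 18.46 V.
Stage 2 is itself unloaded: V_out = V_mid × R4/(R3+R4) = 18.46 × 2690/5990 = 8.29 V.

V_out ≈ 8.29 V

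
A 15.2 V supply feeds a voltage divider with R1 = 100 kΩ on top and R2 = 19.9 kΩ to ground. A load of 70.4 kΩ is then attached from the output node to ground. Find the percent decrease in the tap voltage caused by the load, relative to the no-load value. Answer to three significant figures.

19.1 %

The divider's output (Thévenin) resistance is R1‖R2 = 16.60 kΩ.
Fractional drop under load = R_th/(R_th + R_L) = 16.60 / (16.60 + 70.4) = 0.1908.
So the output falls by 19.1 %.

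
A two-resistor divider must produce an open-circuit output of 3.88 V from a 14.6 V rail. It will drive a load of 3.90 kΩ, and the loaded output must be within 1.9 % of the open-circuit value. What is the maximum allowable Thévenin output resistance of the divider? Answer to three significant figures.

R_th ≤ 75.5 Ω

Loading drop = R_th/(R_th + R_L) ≤ 0.0190, so R_th ≤ R_L · ε/(1−ε) = 3.90 kΩ × 0.0190/0.9810 = 75.5 Ω.
(Any R1, R2 with R2/(R1+R2) = 0.266 and R1‖R2 ≤ 75.5 Ω will meet the spec.)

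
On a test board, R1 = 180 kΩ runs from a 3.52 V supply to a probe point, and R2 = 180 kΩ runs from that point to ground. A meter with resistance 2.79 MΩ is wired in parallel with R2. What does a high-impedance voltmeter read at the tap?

The load sits in parallel with R2: R2‖R_L = (180 × 2790) / (180 + 2790) = 169.1 kΩ.
V_out = 3.52 × 169.1 / (180 + 169.1) = 3.52 × 169.1/349.1 = 1.71 V.
(Unloaded it would have been 1.76 V.)

V_out ≈ 1.71 V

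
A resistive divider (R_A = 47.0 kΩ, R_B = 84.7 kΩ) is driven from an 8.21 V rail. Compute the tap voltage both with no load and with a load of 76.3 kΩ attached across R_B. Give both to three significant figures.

Open-circuit: V = 8.21 × 84.7/(47.0 + 84.7) = 5.28 V.
With the load, R_B becomes R_B‖R_L = 40.14 kΩ, so V = 8.21 × 40.14/87.14 = 3.78 V.

Unloaded: 5.28 V; loaded: 3.78 V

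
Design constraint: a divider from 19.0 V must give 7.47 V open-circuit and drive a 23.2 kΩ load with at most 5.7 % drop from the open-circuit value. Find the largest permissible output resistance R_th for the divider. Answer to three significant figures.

R_th ≤ 1.40 kΩ

Loading drop = R_th/(R_th + R_L) ≤ 0.0570, so R_th ≤ R_L · ε/(1−ε) = 23.2 kΩ × 0.0570/0.9430 = 1.40 kΩ.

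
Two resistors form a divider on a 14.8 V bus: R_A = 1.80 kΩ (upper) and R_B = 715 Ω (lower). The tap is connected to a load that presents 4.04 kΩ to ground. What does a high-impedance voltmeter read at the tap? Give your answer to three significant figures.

The load sits in parallel with R_B: R_B‖R_L = (715 × 4040) / (715 + 4040) = 607.5 Ω.
V_out = 14.8 × 607.5 / (1800 + 607.5) = 14.8 × 607.5/2407 = 3.73 V.
(Unloaded it would have been 4.21 V.)

V_out ≈ 3.73 V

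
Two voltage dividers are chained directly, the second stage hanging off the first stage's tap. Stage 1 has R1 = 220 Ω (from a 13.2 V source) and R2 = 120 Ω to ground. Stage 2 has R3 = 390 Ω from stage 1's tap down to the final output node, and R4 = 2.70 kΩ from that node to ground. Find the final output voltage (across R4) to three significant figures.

V_out ≈ 3.97 V

Stage 2 presents R3+R4 = 3090 Ω as a load on stage 1's tap.
Stage 1's lower leg becomes R2‖(R3+R4) = 115.5 Ω, so V_mid = 13.2 × 115.5/335.5 = 4.545 V.
Stage 2 is itself unloaded: V_out = V_mid × R4/(R3+R4) = 4.545 × 2700/3090 = 3.97 V.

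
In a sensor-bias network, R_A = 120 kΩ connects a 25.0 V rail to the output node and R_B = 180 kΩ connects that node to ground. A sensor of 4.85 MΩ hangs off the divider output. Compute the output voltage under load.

V_out ≈ 14.8 V

The load sits in parallel with R_B: R_B‖R_L = (180 × 4850) / (180 + 4850) = 173.6 kΩ.
V_out = 25.0 × 173.6 / (120 + 173.6) = 25.0 × 173.6/293.6 = 14.8 V.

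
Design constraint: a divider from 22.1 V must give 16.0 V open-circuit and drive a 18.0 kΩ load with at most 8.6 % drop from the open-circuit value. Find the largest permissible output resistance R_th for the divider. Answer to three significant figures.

R_th ≤ 1.69 kΩ

Loading drop = R_th/(R_th + R_L) ≤ 0.0860, so R_th ≤ R_L · ε/(1−ε) = 18.0 kΩ × 0.0860/0.9140 = 1.69 kΩ.
(Any R1, R2 with R2/(R1+R2) = 0.724 and R1‖R2 ≤ 1.69 kΩ will meet the spec.)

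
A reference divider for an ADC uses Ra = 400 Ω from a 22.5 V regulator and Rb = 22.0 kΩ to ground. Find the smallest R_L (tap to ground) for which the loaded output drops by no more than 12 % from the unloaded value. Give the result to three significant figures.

R_L(min) ≈ 2.88 kΩ

Output resistance R_th = Ra‖Rb = (400 × 22000)/22400 = 392.9 Ω.
The fractional drop is R_th/(R_th + R_L); requiring this ≤ 0.120 gives R_L ≥ R_th(1/0.120 − 1) = 392.9 × 7.333 = 2.88 kΩ.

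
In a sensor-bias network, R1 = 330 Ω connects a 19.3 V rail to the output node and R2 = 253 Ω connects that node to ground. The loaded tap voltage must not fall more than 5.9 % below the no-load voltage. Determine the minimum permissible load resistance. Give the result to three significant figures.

R_L(min) ≈ 2.28 kΩ

Output resistance R_th = R1‖R2 = (330 × 253)/583.0 = 143.2 Ω.
The fractional drop is R_th/(R_th + R_L); requiring this ≤ 0.0590 gives R_L ≥ R_th(1/0.0590 − 1) = 143.2 × 15.95 = 2.28 kΩ.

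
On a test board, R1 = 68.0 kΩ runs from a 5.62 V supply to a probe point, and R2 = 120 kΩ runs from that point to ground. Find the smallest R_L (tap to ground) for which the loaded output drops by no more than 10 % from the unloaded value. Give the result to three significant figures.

R_L(min) ≈ 391 kΩ

Output resistance R_th = R1‖R2 = (68.0 × 120)/188.0 = 43.40 kΩ.
The fractional drop is R_th/(R_th + R_L); requiring this ≤ 0.100 gives R_L ≥ R_th(1/0.100 − 1) = 43.40 × 9.000 = 391 kΩ.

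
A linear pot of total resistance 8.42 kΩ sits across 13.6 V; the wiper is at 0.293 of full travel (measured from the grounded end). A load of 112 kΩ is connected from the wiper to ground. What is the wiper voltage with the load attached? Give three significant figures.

The wiper splits the pot into (1−α)R = 5.953 kΩ above and αR = 2.467 kΩ below.
Lower section ‖ load = 2.414 kΩ.
V_wiper = 13.6 × 2.414/(5.953 + 2.414) = 3.92 V.

V ≈ 3.92 V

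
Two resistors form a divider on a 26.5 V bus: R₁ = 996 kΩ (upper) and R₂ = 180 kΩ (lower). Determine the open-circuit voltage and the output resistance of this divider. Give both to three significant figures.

V_th = 4.06 V, R_th = 152 kΩ

V_th is the open-circuit tap voltage: 26.5 × 180/(996 + 180) = 4.06 V.
With the supply zeroed, R₁ and R₂ appear in parallel from the tap: R_th = R₁‖R₂ = (996 × 180)/1176 = 152 kΩ.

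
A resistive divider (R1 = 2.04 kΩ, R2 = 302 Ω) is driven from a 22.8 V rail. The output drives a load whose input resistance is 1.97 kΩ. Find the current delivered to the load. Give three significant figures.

I_L ≈ 1.32 mA

R2‖R_L = 261.9 Ω; V_out = 22.8 × 261.9/2302 = 2.594 V.
I_L = V_out / R_L = 2.594 / 1.97 kΩ = 1.32 mA.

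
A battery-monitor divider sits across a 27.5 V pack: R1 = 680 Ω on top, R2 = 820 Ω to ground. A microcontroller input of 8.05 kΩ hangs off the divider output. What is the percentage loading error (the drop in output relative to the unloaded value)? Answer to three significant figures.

The divider's output (Thévenin) resistance is R1‖R2 = 371.7 Ω.
Fractional drop under load = R_th/(R_th + R_L) = 371.7 / (371.7 + 8050) = 0.04414.
So the output falls by 4.41 %.

4.41 %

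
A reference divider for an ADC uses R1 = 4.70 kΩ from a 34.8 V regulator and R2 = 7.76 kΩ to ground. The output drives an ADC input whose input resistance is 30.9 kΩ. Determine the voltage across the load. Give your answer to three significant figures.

The load sits in parallel with R2: R2‖R_L = (7.76 × 30.9) / (7.76 + 30.9) = 6.202 kΩ.
V_out = 34.8 × 6.202 / (4.70 + 6.202) = 34.8 × 6.202/10.90 = 19.8 V.
(Unloaded it would have been 21.7 V.)

V_out ≈ 19.8 V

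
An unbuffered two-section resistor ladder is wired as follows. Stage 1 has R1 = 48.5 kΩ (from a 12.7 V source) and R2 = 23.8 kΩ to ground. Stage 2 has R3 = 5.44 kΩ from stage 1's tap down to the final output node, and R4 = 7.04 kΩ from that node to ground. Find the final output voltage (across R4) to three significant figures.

Stage 2 presents R3+R4 = 12.48 kΩ as a load on stage 1's tap.
Stage 1's lower leg becomes R2‖(R3+R4) = 8.187 kΩ, so V_mid = 12.7 × 8.187/56.69 = 1.834 V.
Stage 2 is itself unloaded: V_out = V_mid × R4/(R3+R4) = 1.834 × 7.04/12.48 = 1.03 V.

V_out ≈ 1.03 V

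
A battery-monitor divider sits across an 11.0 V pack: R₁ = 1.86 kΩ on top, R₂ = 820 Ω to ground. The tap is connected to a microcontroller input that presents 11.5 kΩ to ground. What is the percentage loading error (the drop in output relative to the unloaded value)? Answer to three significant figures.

The divider's output (Thévenin) resistance is R₁‖R₂ = 569.1 Ω.
Fractional drop under load = R_th/(R_th + R_L) = 569.1 / (569.1 + 11500) = 0.04715.
So the output falls by 4.72 %.

4.72 %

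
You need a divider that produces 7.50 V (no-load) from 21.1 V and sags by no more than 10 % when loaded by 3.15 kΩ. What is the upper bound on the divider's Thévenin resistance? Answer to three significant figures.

R_th ≤ 350 Ω

Loading drop = R_th/(R_th + R_L) ≤ 0.100, so R_th ≤ R_L · ε/(1−ε) = 3.15 kΩ × 0.100/0.9000 = 350 Ω.
(Any R1, R2 with R2/(R1+R2) = 0.355 and R1‖R2 ≤ 350 Ω will meet the spec.)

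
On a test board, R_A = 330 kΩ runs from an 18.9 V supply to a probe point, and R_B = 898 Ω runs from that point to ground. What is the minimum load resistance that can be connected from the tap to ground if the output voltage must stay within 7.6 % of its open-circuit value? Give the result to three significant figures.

R_L(min) ≈ 10.9 kΩ

Output resistance R_th = R_A‖R_B = (330000 × 898)/330900 = 895.6 Ω.
The fractional drop is R_th/(R_th + R_L); requiring this ≤ 0.0760 gives R_L ≥ R_th(1/0.0760 − 1) = 895.6 × 12.16 = 10.9 kΩ.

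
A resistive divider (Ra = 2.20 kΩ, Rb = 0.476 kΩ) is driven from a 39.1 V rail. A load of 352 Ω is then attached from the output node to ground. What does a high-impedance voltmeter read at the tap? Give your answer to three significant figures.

V_out ≈ 3.29 V

The load sits in parallel with Rb: Rb‖R_L = (476 × 352) / (476 + 352) = 202.4 Ω.
V_out = 39.1 × 202.4 / (2200 + 202.4) = 39.1 × 202.4/2402 = 3.29 V.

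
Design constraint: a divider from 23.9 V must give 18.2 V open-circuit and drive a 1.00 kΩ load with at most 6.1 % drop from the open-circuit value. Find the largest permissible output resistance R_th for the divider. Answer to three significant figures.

Loading drop = R_th/(R_th + R_L) ≤ 0.0610, so R_th ≤ R_L · ε/(1−ε) = 1.00 kΩ × 0.0610/0.9390 = 65.0 Ω.
(Any R1, R2 with R2/(R1+R2) = 0.762 and R1‖R2 ≤ 65.0 Ω will meet the spec.)

R_th ≤ 65.0 Ω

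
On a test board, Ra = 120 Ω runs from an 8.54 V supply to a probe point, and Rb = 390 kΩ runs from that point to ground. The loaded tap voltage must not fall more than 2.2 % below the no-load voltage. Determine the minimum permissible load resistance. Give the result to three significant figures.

Output resistance R_th = Ra‖Rb = (120 × 390000)/390100 = 120.0 Ω.
The fractional drop is R_th/(R_th + R_L); requiring this ≤ 0.0220 gives R_L ≥ R_th(1/0.0220 − 1) = 120.0 × 44.45 = 5.33 kΩ.

R_L(min) ≈ 5.33 kΩ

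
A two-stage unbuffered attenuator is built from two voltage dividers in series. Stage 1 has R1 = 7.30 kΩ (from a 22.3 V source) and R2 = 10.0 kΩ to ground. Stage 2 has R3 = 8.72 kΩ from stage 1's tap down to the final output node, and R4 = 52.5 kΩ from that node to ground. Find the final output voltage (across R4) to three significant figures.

Stage 2 presents R3+R4 = 61.22 kΩ as a load on stage 1's tap.
Stage 1's lower leg becomes R2‖(R3+R4) = 8.596 kΩ, so V_mid = 22.3 × 8.596/15.90 = 12.06 V.
Stage 2 is itself unloaded: V_out = V_mid × R4/(R3+R4) = 12.06 × 52.5/61.22 = 10.3 V.

V_out ≈ 10.3 V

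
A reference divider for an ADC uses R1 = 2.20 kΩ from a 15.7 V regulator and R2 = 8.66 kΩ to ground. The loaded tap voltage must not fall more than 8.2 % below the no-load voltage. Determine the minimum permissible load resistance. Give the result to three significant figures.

R_L(min) ≈ 19.6 kΩ

Output resistance R_th = R1‖R2 = (2.20 × 8.66)/10.86 = 1.754 kΩ.
The fractional drop is R_th/(R_th + R_L); requiring this ≤ 0.0820 gives R_L ≥ R_th(1/0.0820 − 1) = 1.754 × 11.20 = 19.6 kΩ.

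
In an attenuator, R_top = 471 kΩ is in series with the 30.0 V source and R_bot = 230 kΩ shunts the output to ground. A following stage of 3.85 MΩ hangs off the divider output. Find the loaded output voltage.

The load sits in parallel with R_bot: R_bot‖R_L = (230 × 3850) / (230 + 3850) = 217.0 kΩ.
V_out = 30.0 × 217.0 / (471 + 217.0) = 30.0 × 217.0/688.0 = 9.46 V.
(Unloaded it would have been 9.84 V.)

V_out ≈ 9.46 V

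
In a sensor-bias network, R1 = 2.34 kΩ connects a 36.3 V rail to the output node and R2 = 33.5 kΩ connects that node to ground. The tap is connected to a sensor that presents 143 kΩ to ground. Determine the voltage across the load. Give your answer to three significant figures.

The load sits in parallel with R2: R2‖R_L = (33.5 × 143) / (33.5 + 143) = 27.14 kΩ.
V_out = 36.3 × 27.14 / (2.34 + 27.14) = 36.3 × 27.14/29.48 = 33.4 V.

V_out ≈ 33.4 V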